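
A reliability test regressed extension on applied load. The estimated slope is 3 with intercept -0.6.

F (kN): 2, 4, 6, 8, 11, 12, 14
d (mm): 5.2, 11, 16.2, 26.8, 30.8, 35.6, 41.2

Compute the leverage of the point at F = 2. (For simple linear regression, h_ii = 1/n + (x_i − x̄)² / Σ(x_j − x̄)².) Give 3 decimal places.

h = 0.466

F̄ = (2 + 4 + 6 + 8 + 11 + 12 + 14)/7 = 8.14286
Σ(F − F̄)² = 37.7347 + 17.1633 + 4.59184 + 0.0204082 + 8.16327 + 14.8776 + 34.3061 = 116.857
h = 1/7 + (-6.14286)²/116.857 = 0.142857 + 0.322913 = 0.466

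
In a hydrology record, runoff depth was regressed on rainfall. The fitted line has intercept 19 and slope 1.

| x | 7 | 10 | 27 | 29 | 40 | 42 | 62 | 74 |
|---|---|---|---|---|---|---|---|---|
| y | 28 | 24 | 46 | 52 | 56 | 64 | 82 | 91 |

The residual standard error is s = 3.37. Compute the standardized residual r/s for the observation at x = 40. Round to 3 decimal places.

ŷ = 19 + 40 = 59
r = 56 − 59 = -3
r/s = -3 / 3.37 = -0.890

-0.890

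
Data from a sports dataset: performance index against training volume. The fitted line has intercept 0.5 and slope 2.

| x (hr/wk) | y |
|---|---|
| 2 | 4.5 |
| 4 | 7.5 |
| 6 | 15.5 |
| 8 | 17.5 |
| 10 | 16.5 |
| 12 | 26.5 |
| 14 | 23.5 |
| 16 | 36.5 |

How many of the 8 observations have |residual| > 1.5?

5

x=2: ŷ = 0.5 + 2·2 = 4.5; e = 4.5 − 4.5 = 0
x=4: ŷ = 0.5 + 2·4 = 8.5; e = 7.5 − 8.5 = -1
x=6: ŷ = 0.5 + 2·6 = 12.5; e = 15.5 − 12.5 = 3
x=8: ŷ = 0.5 + 2·8 = 16.5; e = 17.5 − 16.5 = 1
x=10: ŷ = 0.5 + 2·10 = 20.5; e = 16.5 − 20.5 = -4
x=12: ŷ = 0.5 + 2·12 = 24.5; e = 26.5 − 24.5 = 2
x=14: ŷ = 0.5 + 2·14 = 28.5; e = 23.5 − 28.5 = -5
x=16: ŷ = 0.5 + 2·16 = 32.5; e = 36.5 − 32.5 = 4
|e| > 1.5: x=6 (|e|=3), x=10 (|e|=4), x=12 (|e|=2), x=14 (|e|=5), x=16 (|e|=4) → 5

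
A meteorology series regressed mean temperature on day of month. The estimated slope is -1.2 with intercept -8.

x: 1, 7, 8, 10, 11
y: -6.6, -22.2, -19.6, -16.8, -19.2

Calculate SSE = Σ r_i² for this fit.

SSE = 58.64

x=1: ŷ = -8 − 1.2·1 = -9.2; r = -6.6 − (-9.2) = 2.6
x=7: ŷ = -8 − 1.2·7 = -16.4; r = -22.2 − (-16.4) = -5.8
x=8: ŷ = -8 − 1.2·8 = -17.6; r = -19.6 − (-17.6) = -2
x=10: ŷ = -8 − 1.2·10 = -20; r = -16.8 − (-20) = 3.2
x=11: ŷ = -8 − 1.2·11 = -21.2; r = -19.2 − (-21.2) = 2
SSE = 6.76 + 33.64 + 4 + 10.24 + 4 = 58.64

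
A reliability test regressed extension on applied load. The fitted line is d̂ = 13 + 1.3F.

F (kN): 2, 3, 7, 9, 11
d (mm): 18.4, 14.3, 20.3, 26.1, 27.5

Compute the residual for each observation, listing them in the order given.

F=2: d̂ = 13 + 1.3·2 = 15.6; r = 18.4 − 15.6 = 2.8
F=3: d̂ = 13 + 1.3·3 = 16.9; r = 14.3 − 16.9 = -2.6
F=7: d̂ = 13 + 1.3·7 = 22.1; r = 20.3 − 22.1 = -1.8
F=9: d̂ = 13 + 1.3·9 = 24.7; r = 26.1 − 24.7 = 1.4
F=11: d̂ = 13 + 1.3·11 = 27.3; r = 27.5 − 27.3 = 0.2

2.8, -2.6, -1.8, 1.4, 0.2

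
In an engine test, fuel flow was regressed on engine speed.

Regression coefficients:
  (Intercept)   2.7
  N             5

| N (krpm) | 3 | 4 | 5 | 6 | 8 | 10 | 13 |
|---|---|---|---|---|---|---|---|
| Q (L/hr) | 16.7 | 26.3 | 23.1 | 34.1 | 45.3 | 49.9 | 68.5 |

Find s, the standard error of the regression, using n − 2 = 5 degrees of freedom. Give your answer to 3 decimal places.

s = 3.235

N=3: Q̂ = 2.7 + 5·3 = 17.7; r = 16.7 − 17.7 = -1
N=4: Q̂ = 2.7 + 5·4 = 22.7; r = 26.3 − 22.7 = 3.6
N=5: Q̂ = 2.7 + 5·5 = 27.7; r = 23.1 − 27.7 = -4.6
N=6: Q̂ = 2.7 + 5·6 = 32.7; r = 34.1 − 32.7 = 1.4
N=8: Q̂ = 2.7 + 5·8 = 42.7; r = 45.3 − 42.7 = 2.6
N=10: Q̂ = 2.7 + 5·10 = 52.7; r = 49.9 − 52.7 = -2.8
N=13: Q̂ = 2.7 + 5·13 = 67.7; r = 68.5 − 67.7 = 0.8
SSE = 1 + 12.96 + 21.16 + 1.96 + 6.76 + 7.84 + 0.64 = 52.32
s = √(52.32/5) = √10.464 ≈ 3.235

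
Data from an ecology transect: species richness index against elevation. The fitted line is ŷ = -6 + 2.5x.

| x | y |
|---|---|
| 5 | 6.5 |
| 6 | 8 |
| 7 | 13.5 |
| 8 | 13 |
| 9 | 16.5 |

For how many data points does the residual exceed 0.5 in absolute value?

3

x=5: ŷ = -6 + 2.5·5 = 6.5; e = 6.5 − 6.5 = 0
x=6: ŷ = -6 + 2.5·6 = 9; e = 8 − 9 = -1
x=7: ŷ = -6 + 2.5·7 = 11.5; e = 13.5 − 11.5 = 2
x=8: ŷ = -6 + 2.5·8 = 14; e = 13 − 14 = -1
x=9: ŷ = -6 + 2.5·9 = 16.5; e = 16.5 − 16.5 = 0
|e| > 0.5: x=6 (|e|=1), x=7 (|e|=2), x=8 (|e|=1) → 3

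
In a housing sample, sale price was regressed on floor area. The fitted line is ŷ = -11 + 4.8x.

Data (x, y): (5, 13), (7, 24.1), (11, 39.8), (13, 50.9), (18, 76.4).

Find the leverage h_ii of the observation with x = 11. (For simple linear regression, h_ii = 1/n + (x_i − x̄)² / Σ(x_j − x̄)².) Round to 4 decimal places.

x̄ = (5 + 7 + 11 + 13 + 18)/5 = 10.8
Σ(x − x̄)² = 33.64 + 14.44 + 0.04 + 4.84 + 51.84 = 104.8
h = 1/5 + (0.2)²/104.8 = 0.2 + 0.000381679 = 0.2004

h = 0.2004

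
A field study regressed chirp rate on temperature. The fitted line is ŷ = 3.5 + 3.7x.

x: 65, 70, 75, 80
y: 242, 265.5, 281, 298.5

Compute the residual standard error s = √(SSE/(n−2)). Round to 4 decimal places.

x=65: ŷ = 3.5 + 3.7·65 = 244; r = 242 − 244 = -2
x=70: ŷ = 3.5 + 3.7·70 = 262.5; r = 265.5 − 262.5 = 3
x=75: ŷ = 3.5 + 3.7·75 = 281; r = 281 − 281 = 0
x=80: ŷ = 3.5 + 3.7·80 = 299.5; r = 298.5 − 299.5 = -1
SSE = 4 + 9 + 0 + 1 = 14
s = √(14/2) = √7 ≈ 2.6458

s = 2.6458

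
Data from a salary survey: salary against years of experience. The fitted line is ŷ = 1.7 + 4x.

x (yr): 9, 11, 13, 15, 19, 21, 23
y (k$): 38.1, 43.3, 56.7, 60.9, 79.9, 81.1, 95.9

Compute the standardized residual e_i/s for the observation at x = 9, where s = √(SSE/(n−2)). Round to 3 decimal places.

0.131

x=9: ŷ = 1.7 + 4·9 = 37.7; e = 38.1 − 37.7 = 0.4
x=11: ŷ = 1.7 + 4·11 = 45.7; e = 43.3 − 45.7 = -2.4
x=13: ŷ = 1.7 + 4·13 = 53.7; e = 56.7 − 53.7 = 3
x=15: ŷ = 1.7 + 4·15 = 61.7; e = 60.9 − 61.7 = -0.8
x=19: ŷ = 1.7 + 4·19 = 77.7; e = 79.9 − 77.7 = 2.2
x=21: ŷ = 1.7 + 4·21 = 85.7; e = 81.1 − 85.7 = -4.6
x=23: ŷ = 1.7 + 4·23 = 93.7; e = 95.9 − 93.7 = 2.2
SSE = 0.16 + 5.76 + 9 + 0.64 + 4.84 + 21.16 + 4.84 = 46.4
s = √(46.4/5) = 3.04631
e/s = 0.4 / 3.04631 = 0.131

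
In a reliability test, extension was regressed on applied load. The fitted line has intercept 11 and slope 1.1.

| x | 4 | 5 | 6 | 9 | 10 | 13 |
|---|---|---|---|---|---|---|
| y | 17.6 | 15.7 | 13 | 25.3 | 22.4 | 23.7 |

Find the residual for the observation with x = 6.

ŷ = 11 + 1.1·6 = 17.6
e = 13 − 17.6 = -4.6

e = -4.6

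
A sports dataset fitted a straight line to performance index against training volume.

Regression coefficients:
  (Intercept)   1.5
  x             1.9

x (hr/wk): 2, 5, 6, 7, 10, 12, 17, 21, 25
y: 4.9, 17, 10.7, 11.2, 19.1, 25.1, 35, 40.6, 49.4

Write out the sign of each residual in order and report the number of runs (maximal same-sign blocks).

x=2: ŷ = 1.5 + 1.9·2 = 5.3; r = 4.9 − 5.3 = -0.4
x=5: ŷ = 1.5 + 1.9·5 = 11; r = 17 − 11 = 6
x=6: ŷ = 1.5 + 1.9·6 = 12.9; r = 10.7 − 12.9 = -2.2
x=7: ŷ = 1.5 + 1.9·7 = 14.8; r = 11.2 − 14.8 = -3.6
x=10: ŷ = 1.5 + 1.9·10 = 20.5; r = 19.1 − 20.5 = -1.4
x=12: ŷ = 1.5 + 1.9·12 = 24.3; r = 25.1 − 24.3 = 0.8
x=17: ŷ = 1.5 + 1.9·17 = 33.8; r = 35 − 33.8 = 1.2
x=21: ŷ = 1.5 + 1.9·21 = 41.4; r = 40.6 − 41.4 = -0.8
x=25: ŷ = 1.5 + 1.9·25 = 49; r = 49.4 − 49 = 0.4
Signs: − + − − − + + − +
Runs: −×1, +×1, −×3, +×2, −×1, +×1 → 6

6 runs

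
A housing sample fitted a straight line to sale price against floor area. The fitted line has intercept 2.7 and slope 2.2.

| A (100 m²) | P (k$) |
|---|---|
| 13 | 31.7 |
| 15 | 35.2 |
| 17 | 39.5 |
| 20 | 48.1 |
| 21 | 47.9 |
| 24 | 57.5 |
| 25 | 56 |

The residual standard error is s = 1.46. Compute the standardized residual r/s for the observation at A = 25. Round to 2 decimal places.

P̂ = 2.7 + 2.2·25 = 57.7
r = 56 − 57.7 = -1.7
r/s = -1.7 / 1.46 = -1.16

-1.16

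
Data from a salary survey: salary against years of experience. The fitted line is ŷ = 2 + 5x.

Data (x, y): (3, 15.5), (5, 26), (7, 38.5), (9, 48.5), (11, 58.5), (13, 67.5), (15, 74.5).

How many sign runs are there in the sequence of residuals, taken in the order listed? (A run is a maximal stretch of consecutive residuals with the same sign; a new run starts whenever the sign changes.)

3 runs

x=3: ŷ = 2 + 5·3 = 17; r = 15.5 − 17 = -1.5
x=5: ŷ = 2 + 5·5 = 27; r = 26 − 27 = -1
x=7: ŷ = 2 + 5·7 = 37; r = 38.5 − 37 = 1.5
x=9: ŷ = 2 + 5·9 = 47; r = 48.5 − 47 = 1.5
x=11: ŷ = 2 + 5·11 = 57; r = 58.5 − 57 = 1.5
x=13: ŷ = 2 + 5·13 = 67; r = 67.5 − 67 = 0.5
x=15: ŷ = 2 + 5·15 = 77; r = 74.5 − 77 = -2.5
Signs: − − + + + + −
Runs: −×2, +×4, −×1 → 3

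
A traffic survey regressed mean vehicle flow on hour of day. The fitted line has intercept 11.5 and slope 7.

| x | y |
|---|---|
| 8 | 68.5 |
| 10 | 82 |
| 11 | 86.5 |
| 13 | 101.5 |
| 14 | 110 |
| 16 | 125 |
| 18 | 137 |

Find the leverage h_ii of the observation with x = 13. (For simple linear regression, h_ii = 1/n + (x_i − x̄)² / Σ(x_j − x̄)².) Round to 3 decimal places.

h = 0.143

x̄ = (8 + 10 + 11 + 13 + 14 + 16 + 18)/7 = 12.8571
Σ(x − x̄)² = 23.5918 + 8.16327 + 3.44898 + 0.0204082 + 1.30612 + 9.87755 + 26.449 = 72.8571
h = 1/7 + (0.142857)²/72.8571 = 0.142857 + 0.000280112 = 0.143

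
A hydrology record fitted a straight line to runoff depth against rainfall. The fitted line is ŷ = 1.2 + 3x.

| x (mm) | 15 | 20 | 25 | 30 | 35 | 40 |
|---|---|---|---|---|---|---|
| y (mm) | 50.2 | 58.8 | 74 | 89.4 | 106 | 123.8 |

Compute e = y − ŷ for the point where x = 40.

ŷ = 1.2 + 3·40 = 121.2
e = 123.8 − 121.2 = 2.6

e = 2.6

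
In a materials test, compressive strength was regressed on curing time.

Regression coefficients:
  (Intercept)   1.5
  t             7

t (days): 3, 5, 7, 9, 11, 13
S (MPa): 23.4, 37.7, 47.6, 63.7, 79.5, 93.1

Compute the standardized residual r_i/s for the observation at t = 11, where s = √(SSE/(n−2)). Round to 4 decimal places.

t=3: ŷ = 1.5 + 7·3 = 22.5; r = 23.4 − 22.5 = 0.9
t=5: ŷ = 1.5 + 7·5 = 36.5; r = 37.7 − 36.5 = 1.2
t=7: ŷ = 1.5 + 7·7 = 50.5; r = 47.6 − 50.5 = -2.9
t=9: ŷ = 1.5 + 7·9 = 64.5; r = 63.7 − 64.5 = -0.8
t=11: ŷ = 1.5 + 7·11 = 78.5; r = 79.5 − 78.5 = 1
t=13: ŷ = 1.5 + 7·13 = 92.5; r = 93.1 − 92.5 = 0.6
SSE = 0.81 + 1.44 + 8.41 + 0.64 + 1 + 0.36 = 12.66
s = √(12.66/4) = 1.77904
r/s = 1 / 1.77904 = 0.5621

0.5621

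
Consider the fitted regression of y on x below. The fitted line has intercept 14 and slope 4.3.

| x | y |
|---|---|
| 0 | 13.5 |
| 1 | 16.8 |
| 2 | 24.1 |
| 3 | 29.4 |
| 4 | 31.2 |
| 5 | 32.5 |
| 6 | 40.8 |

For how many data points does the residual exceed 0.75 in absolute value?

x=0: ŷ = 14 + 4.3·0 = 14; e = 13.5 − 14 = -0.5
x=1: ŷ = 14 + 4.3·1 = 18.3; e = 16.8 − 18.3 = -1.5
x=2: ŷ = 14 + 4.3·2 = 22.6; e = 24.1 − 22.6 = 1.5
x=3: ŷ = 14 + 4.3·3 = 26.9; e = 29.4 − 26.9 = 2.5
x=4: ŷ = 14 + 4.3·4 = 31.2; e = 31.2 − 31.2 = 0
x=5: ŷ = 14 + 4.3·5 = 35.5; e = 32.5 − 35.5 = -3
x=6: ŷ = 14 + 4.3·6 = 39.8; e = 40.8 − 39.8 = 1
|e| > 0.75: x=1 (|e|=1.5), x=2 (|e|=1.5), x=3 (|e|=2.5), x=5 (|e|=3), x=6 (|e|=1) → 5

5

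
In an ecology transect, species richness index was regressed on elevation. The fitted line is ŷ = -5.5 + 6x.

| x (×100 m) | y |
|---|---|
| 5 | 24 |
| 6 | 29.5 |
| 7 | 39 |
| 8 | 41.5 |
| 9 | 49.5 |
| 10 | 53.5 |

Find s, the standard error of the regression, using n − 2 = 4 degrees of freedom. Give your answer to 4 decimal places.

s = 1.6202

x=5: ŷ = -5.5 + 6·5 = 24.5; r = 24 − 24.5 = -0.5
x=6: ŷ = -5.5 + 6·6 = 30.5; r = 29.5 − 30.5 = -1
x=7: ŷ = -5.5 + 6·7 = 36.5; r = 39 − 36.5 = 2.5
x=8: ŷ = -5.5 + 6·8 = 42.5; r = 41.5 − 42.5 = -1
x=9: ŷ = -5.5 + 6·9 = 48.5; r = 49.5 − 48.5 = 1
x=10: ŷ = -5.5 + 6·10 = 54.5; r = 53.5 − 54.5 = -1
SSE = 0.25 + 1 + 6.25 + 1 + 1 + 1 = 10.5
s = √(10.5/4) = √2.625 ≈ 1.6202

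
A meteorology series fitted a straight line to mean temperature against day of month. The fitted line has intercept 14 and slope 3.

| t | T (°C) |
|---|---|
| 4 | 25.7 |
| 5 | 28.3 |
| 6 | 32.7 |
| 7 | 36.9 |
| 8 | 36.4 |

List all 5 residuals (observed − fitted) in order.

t=4: T̂ = 14 + 3·4 = 26; e = 25.7 − 26 = -0.3
t=5: T̂ = 14 + 3·5 = 29; e = 28.3 − 29 = -0.7
t=6: T̂ = 14 + 3·6 = 32; e = 32.7 − 32 = 0.7
t=7: T̂ = 14 + 3·7 = 35; e = 36.9 − 35 = 1.9
t=8: T̂ = 14 + 3·8 = 38; e = 36.4 − 38 = -1.6

-0.3, -0.7, 0.7, 1.9, -1.6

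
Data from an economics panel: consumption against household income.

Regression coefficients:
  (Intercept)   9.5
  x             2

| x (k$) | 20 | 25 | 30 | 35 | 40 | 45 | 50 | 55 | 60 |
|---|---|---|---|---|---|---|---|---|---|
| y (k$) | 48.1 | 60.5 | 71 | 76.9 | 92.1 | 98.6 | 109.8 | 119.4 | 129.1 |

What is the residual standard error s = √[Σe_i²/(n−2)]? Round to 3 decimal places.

x=20: ŷ = 9.5 + 2·20 = 49.5; e = 48.1 − 49.5 = -1.4
x=25: ŷ = 9.5 + 2·25 = 59.5; e = 60.5 − 59.5 = 1
x=30: ŷ = 9.5 + 2·30 = 69.5; e = 71 − 69.5 = 1.5
x=35: ŷ = 9.5 + 2·35 = 79.5; e = 76.9 − 79.5 = -2.6
x=40: ŷ = 9.5 + 2·40 = 89.5; e = 92.1 − 89.5 = 2.6
x=45: ŷ = 9.5 + 2·45 = 99.5; e = 98.6 − 99.5 = -0.9
x=50: ŷ = 9.5 + 2·50 = 109.5; e = 109.8 − 109.5 = 0.3
x=55: ŷ = 9.5 + 2·55 = 119.5; e = 119.4 − 119.5 = -0.1
x=60: ŷ = 9.5 + 2·60 = 129.5; e = 129.1 − 129.5 = -0.4
SSE = 1.96 + 1 + 2.25 + 6.76 + 6.76 + 0.81 + 0.09 + 0.01 + 0.16 = 19.8
s = √(19.8/7) = √2.82857 ≈ 1.682

s = 1.682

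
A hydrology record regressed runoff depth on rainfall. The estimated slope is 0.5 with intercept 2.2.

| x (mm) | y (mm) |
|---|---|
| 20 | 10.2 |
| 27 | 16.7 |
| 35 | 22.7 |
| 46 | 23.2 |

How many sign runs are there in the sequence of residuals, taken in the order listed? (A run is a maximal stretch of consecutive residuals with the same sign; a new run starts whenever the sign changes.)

x=20: ŷ = 2.2 + 0.5·20 = 12.2; e = 10.2 − 12.2 = -2
x=27: ŷ = 2.2 + 0.5·27 = 15.7; e = 16.7 − 15.7 = 1
x=35: ŷ = 2.2 + 0.5·35 = 19.7; e = 22.7 − 19.7 = 3
x=46: ŷ = 2.2 + 0.5·46 = 25.2; e = 23.2 − 25.2 = -2
Signs: − + + −
Runs: −×1, +×2, −×1 → 3

3 runs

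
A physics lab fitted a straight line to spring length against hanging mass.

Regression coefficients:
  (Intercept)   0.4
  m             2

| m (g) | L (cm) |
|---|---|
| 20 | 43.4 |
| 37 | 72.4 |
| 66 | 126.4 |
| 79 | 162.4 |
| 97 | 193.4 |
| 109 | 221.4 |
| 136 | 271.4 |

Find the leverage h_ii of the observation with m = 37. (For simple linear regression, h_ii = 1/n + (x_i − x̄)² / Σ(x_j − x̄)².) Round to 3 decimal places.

h = 0.311

m̄ = (20 + 37 + 66 + 79 + 97 + 109 + 136)/7 = 77.7143
Σ(m − m̄)² = 3330.94 + 1657.65 + 137.224 + 1.65306 + 371.939 + 978.796 + 3397.22 = 9875.43
h = 1/7 + (-40.7143)²/9875.43 = 0.142857 + 0.167856 = 0.311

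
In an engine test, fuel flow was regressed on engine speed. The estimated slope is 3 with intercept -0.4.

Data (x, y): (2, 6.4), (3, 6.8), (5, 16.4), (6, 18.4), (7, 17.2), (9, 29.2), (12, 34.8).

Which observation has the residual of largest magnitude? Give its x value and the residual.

x=2: ŷ = -0.4 + 3·2 = 5.6; e = 6.4 − 5.6 = 0.8
x=3: ŷ = -0.4 + 3·3 = 8.6; e = 6.8 − 8.6 = -1.8
x=5: ŷ = -0.4 + 3·5 = 14.6; e = 16.4 − 14.6 = 1.8
x=6: ŷ = -0.4 + 3·6 = 17.6; e = 18.4 − 17.6 = 0.8
x=7: ŷ = -0.4 + 3·7 = 20.6; e = 17.2 − 20.6 = -3.4
x=9: ŷ = -0.4 + 3·9 = 26.6; e = 29.2 − 26.6 = 2.6
x=12: ŷ = -0.4 + 3·12 = 35.6; e = 34.8 − 35.6 = -0.8
Largest |e| is 3.4 at x = 7, residual -3.4.

x = 7, e = -3.4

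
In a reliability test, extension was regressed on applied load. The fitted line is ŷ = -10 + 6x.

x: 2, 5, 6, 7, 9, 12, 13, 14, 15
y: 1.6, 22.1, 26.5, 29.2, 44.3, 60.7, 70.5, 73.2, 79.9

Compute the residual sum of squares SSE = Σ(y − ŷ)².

SSE = 21.34

x=2: ŷ = -10 + 6·2 = 2; r = 1.6 − 2 = -0.4
x=5: ŷ = -10 + 6·5 = 20; r = 22.1 − 20 = 2.1
x=6: ŷ = -10 + 6·6 = 26; r = 26.5 − 26 = 0.5
x=7: ŷ = -10 + 6·7 = 32; r = 29.2 − 32 = -2.8
x=9: ŷ = -10 + 6·9 = 44; r = 44.3 − 44 = 0.3
x=12: ŷ = -10 + 6·12 = 62; r = 60.7 − 62 = -1.3
x=13: ŷ = -10 + 6·13 = 68; r = 70.5 − 68 = 2.5
x=14: ŷ = -10 + 6·14 = 74; r = 73.2 − 74 = -0.8
x=15: ŷ = -10 + 6·15 = 80; r = 79.9 − 80 = -0.1
SSE = 0.16 + 4.41 + 0.25 + 7.84 + 0.09 + 1.69 + 6.25 + 0.64 + 0.01 = 21.34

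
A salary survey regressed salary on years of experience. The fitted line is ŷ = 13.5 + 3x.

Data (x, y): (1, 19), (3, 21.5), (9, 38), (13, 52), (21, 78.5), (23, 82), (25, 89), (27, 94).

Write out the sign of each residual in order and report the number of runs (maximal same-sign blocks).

x=1: ŷ = 13.5 + 3·1 = 16.5; e = 19 − 16.5 = 2.5
x=3: ŷ = 13.5 + 3·3 = 22.5; e = 21.5 − 22.5 = -1
x=9: ŷ = 13.5 + 3·9 = 40.5; e = 38 − 40.5 = -2.5
x=13: ŷ = 13.5 + 3·13 = 52.5; e = 52 − 52.5 = -0.5
x=21: ŷ = 13.5 + 3·21 = 76.5; e = 78.5 − 76.5 = 2
x=23: ŷ = 13.5 + 3·23 = 82.5; e = 82 − 82.5 = -0.5
x=25: ŷ = 13.5 + 3·25 = 88.5; e = 89 − 88.5 = 0.5
x=27: ŷ = 13.5 + 3·27 = 94.5; e = 94 − 94.5 = -0.5
Signs: + − − − + − + −
Runs: +×1, −×3, +×1, −×1, +×1, −×1 → 6

6 runs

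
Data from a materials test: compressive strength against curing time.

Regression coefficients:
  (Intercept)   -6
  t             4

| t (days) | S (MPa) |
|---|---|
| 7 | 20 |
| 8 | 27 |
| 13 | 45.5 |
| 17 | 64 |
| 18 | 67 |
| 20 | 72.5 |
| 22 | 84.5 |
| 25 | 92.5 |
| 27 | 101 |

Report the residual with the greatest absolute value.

t=7: Ŝ = -6 + 4·7 = 22; r = 20 − 22 = -2
t=8: Ŝ = -6 + 4·8 = 26; r = 27 − 26 = 1
t=13: Ŝ = -6 + 4·13 = 46; r = 45.5 − 46 = -0.5
t=17: Ŝ = -6 + 4·17 = 62; r = 64 − 62 = 2
t=18: Ŝ = -6 + 4·18 = 66; r = 67 − 66 = 1
t=20: Ŝ = -6 + 4·20 = 74; r = 72.5 − 74 = -1.5
t=22: Ŝ = -6 + 4·22 = 82; r = 84.5 − 82 = 2.5
t=25: Ŝ = -6 + 4·25 = 94; r = 92.5 − 94 = -1.5
t=27: Ŝ = -6 + 4·27 = 102; r = 101 − 102 = -1
Largest |r| is 2.5 at t = 22, residual 2.5.

r = 2.5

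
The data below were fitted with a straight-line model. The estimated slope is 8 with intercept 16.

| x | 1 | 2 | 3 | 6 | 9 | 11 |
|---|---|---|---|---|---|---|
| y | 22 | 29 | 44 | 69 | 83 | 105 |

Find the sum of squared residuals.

x=1: ŷ = 16 + 8·1 = 24; e = 22 − 24 = -2
x=2: ŷ = 16 + 8·2 = 32; e = 29 − 32 = -3
x=3: ŷ = 16 + 8·3 = 40; e = 44 − 40 = 4
x=6: ŷ = 16 + 8·6 = 64; e = 69 − 64 = 5
x=9: ŷ = 16 + 8·9 = 88; e = 83 − 88 = -5
x=11: ŷ = 16 + 8·11 = 104; e = 105 − 104 = 1
SSE = 4 + 9 + 16 + 25 + 25 + 1 = 80

SSE = 80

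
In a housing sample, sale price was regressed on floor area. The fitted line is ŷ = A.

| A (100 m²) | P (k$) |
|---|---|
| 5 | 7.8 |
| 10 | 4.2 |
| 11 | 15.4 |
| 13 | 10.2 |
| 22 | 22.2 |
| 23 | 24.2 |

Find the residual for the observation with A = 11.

ŷ = 11 = 11
r = 15.4 − 11 = 4.4

r = 4.4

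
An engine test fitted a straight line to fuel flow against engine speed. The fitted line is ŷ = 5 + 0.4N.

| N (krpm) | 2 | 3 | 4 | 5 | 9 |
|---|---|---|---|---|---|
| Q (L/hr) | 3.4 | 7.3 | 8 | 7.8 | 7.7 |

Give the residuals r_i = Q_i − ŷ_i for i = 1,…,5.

N=2: ŷ = 5 + 0.4·2 = 5.8; r = 3.4 − 5.8 = -2.4
N=3: ŷ = 5 + 0.4·3 = 6.2; r = 7.3 − 6.2 = 1.1
N=4: ŷ = 5 + 0.4·4 = 6.6; r = 8 − 6.6 = 1.4
N=5: ŷ = 5 + 0.4·5 = 7; r = 7.8 − 7 = 0.8
N=9: ŷ = 5 + 0.4·9 = 8.6; r = 7.7 − 8.6 = -0.9

-2.4, 1.1, 1.4, 0.8, -0.9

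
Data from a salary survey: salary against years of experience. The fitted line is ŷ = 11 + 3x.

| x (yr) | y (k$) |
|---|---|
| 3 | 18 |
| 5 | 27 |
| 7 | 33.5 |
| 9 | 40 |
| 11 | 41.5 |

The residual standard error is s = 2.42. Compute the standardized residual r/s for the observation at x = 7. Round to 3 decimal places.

0.620

ŷ = 11 + 3·7 = 32
r = 33.5 − 32 = 1.5
r/s = 1.5 / 2.42 = 0.620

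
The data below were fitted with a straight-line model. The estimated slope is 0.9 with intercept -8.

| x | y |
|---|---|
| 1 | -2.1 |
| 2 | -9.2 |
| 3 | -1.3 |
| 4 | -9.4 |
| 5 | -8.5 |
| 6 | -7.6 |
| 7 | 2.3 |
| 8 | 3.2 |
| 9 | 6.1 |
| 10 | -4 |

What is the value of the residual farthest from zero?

x=1: ŷ = -8 + 0.9·1 = -7.1; e = -2.1 − (-7.1) = 5
x=2: ŷ = -8 + 0.9·2 = -6.2; e = -9.2 − (-6.2) = -3
x=3: ŷ = -8 + 0.9·3 = -5.3; e = -1.3 − (-5.3) = 4
x=4: ŷ = -8 + 0.9·4 = -4.4; e = -9.4 − (-4.4) = -5
x=5: ŷ = -8 + 0.9·5 = -3.5; e = -8.5 − (-3.5) = -5
x=6: ŷ = -8 + 0.9·6 = -2.6; e = -7.6 − (-2.6) = -5
x=7: ŷ = -8 + 0.9·7 = -1.7; e = 2.3 − (-1.7) = 4
x=8: ŷ = -8 + 0.9·8 = -0.8; e = 3.2 − (-0.8) = 4
x=9: ŷ = -8 + 0.9·9 = 0.1; e = 6.1 − 0.1 = 6
x=10: ŷ = -8 + 0.9·10 = 1; e = -4 − 1 = -5
Largest |e| is 6 at x = 9, residual 6.

e = 6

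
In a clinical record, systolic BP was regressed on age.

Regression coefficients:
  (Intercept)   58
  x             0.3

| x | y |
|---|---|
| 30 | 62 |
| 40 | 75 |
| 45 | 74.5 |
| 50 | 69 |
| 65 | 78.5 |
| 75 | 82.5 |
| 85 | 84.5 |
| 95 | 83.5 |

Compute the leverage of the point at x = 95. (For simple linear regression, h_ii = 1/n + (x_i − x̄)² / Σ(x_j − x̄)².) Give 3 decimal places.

x̄ = (30 + 40 + 45 + 50 + 65 + 75 + 85 + 95)/8 = 60.625
Σ(x − x̄)² = 937.891 + 425.391 + 244.141 + 112.891 + 19.1406 + 206.641 + 594.141 + 1181.64 = 3721.88
h = 1/8 + (34.375)²/3721.88 = 0.125 + 0.317485 = 0.442

h = 0.442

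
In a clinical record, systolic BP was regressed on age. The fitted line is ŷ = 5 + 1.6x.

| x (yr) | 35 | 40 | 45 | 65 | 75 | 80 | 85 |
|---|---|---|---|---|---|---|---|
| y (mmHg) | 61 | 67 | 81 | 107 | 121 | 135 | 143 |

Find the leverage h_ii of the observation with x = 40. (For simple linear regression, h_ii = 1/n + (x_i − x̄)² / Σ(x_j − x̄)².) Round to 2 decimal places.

h = 0.31

x̄ = (35 + 40 + 45 + 65 + 75 + 80 + 85)/7 = 60.7143
Σ(x − x̄)² = 661.224 + 429.082 + 246.939 + 18.3673 + 204.082 + 371.939 + 589.796 = 2521.43
h = 1/7 + (-20.7143)²/2521.43 = 0.142857 + 0.170174 = 0.31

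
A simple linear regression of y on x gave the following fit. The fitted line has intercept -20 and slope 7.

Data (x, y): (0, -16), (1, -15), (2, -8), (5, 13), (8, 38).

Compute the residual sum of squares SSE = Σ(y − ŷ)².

SSE = 32

x=0: ŷ = -20 + 7·0 = -20; r = -16 − (-20) = 4
x=1: ŷ = -20 + 7·1 = -13; r = -15 − (-13) = -2
x=2: ŷ = -20 + 7·2 = -6; r = -8 − (-6) = -2
x=5: ŷ = -20 + 7·5 = 15; r = 13 − 15 = -2
x=8: ŷ = -20 + 7·8 = 36; r = 38 − 36 = 2
SSE = 16 + 4 + 4 + 4 + 4 = 32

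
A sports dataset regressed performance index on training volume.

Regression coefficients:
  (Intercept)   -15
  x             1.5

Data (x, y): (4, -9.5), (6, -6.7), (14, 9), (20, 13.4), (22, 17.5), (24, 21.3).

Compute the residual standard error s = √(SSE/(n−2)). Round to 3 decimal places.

s = 1.778

x=4: ŷ = -15 + 1.5·4 = -9; r = -9.5 − (-9) = -0.5
x=6: ŷ = -15 + 1.5·6 = -6; r = -6.7 − (-6) = -0.7
x=14: ŷ = -15 + 1.5·14 = 6; r = 9 − 6 = 3
x=20: ŷ = -15 + 1.5·20 = 15; r = 13.4 − 15 = -1.6
x=22: ŷ = -15 + 1.5·22 = 18; r = 17.5 − 18 = -0.5
x=24: ŷ = -15 + 1.5·24 = 21; r = 21.3 − 21 = 0.3
SSE = 0.25 + 0.49 + 9 + 2.56 + 0.25 + 0.09 = 12.64
s = √(12.64/4) = √3.16 ≈ 1.778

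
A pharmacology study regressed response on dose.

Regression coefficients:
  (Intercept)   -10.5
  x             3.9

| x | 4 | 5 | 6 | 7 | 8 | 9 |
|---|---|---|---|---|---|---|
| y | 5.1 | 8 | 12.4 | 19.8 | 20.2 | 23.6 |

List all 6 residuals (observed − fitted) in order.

x=4: ŷ = -10.5 + 3.9·4 = 5.1; r = 5.1 − 5.1 = 0
x=5: ŷ = -10.5 + 3.9·5 = 9; r = 8 − 9 = -1
x=6: ŷ = -10.5 + 3.9·6 = 12.9; r = 12.4 − 12.9 = -0.5
x=7: ŷ = -10.5 + 3.9·7 = 16.8; r = 19.8 − 16.8 = 3
x=8: ŷ = -10.5 + 3.9·8 = 20.7; r = 20.2 − 20.7 = -0.5
x=9: ŷ = -10.5 + 3.9·9 = 24.6; r = 23.6 − 24.6 = -1

0, -1, -0.5, 3, -0.5, -1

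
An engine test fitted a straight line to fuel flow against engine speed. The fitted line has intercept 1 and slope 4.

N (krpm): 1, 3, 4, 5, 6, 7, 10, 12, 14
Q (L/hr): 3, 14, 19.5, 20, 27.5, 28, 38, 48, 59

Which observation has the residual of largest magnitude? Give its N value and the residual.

N = 10, r = -3

N=1: Q̂ = 1 + 4·1 = 5; r = 3 − 5 = -2
N=3: Q̂ = 1 + 4·3 = 13; r = 14 − 13 = 1
N=4: Q̂ = 1 + 4·4 = 17; r = 19.5 − 17 = 2.5
N=5: Q̂ = 1 + 4·5 = 21; r = 20 − 21 = -1
N=6: Q̂ = 1 + 4·6 = 25; r = 27.5 − 25 = 2.5
N=7: Q̂ = 1 + 4·7 = 29; r = 28 − 29 = -1
N=10: Q̂ = 1 + 4·10 = 41; r = 38 − 41 = -3
N=12: Q̂ = 1 + 4·12 = 49; r = 48 − 49 = -1
N=14: Q̂ = 1 + 4·14 = 57; r = 59 − 57 = 2
Largest |r| is 3 at N = 10, residual -3.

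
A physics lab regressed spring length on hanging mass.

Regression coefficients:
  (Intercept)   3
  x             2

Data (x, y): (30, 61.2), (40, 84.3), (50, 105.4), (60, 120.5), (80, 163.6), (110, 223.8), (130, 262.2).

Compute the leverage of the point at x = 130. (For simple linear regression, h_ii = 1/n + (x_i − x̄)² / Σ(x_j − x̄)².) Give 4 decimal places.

x̄ = (30 + 40 + 50 + 60 + 80 + 110 + 130)/7 = 71.4286
Σ(x − x̄)² = 1716.33 + 987.755 + 459.184 + 130.612 + 73.4694 + 1487.76 + 3430.61 = 8285.71
h = 1/7 + (58.5714)²/8285.71 = 0.142857 + 0.414039 = 0.5569

h = 0.5569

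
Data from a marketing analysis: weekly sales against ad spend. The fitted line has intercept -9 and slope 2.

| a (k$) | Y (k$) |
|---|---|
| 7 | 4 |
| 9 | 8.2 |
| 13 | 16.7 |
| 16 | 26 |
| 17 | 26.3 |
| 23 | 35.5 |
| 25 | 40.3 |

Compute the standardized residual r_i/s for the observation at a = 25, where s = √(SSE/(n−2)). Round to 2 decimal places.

a=7: Ŷ = -9 + 2·7 = 5; r = 4 − 5 = -1
a=9: Ŷ = -9 + 2·9 = 9; r = 8.2 − 9 = -0.8
a=13: Ŷ = -9 + 2·13 = 17; r = 16.7 − 17 = -0.3
a=16: Ŷ = -9 + 2·16 = 23; r = 26 − 23 = 3
a=17: Ŷ = -9 + 2·17 = 25; r = 26.3 − 25 = 1.3
a=23: Ŷ = -9 + 2·23 = 37; r = 35.5 − 37 = -1.5
a=25: Ŷ = -9 + 2·25 = 41; r = 40.3 − 41 = -0.7
SSE = 1 + 0.64 + 0.09 + 9 + 1.69 + 2.25 + 0.49 = 15.16
s = √(15.16/5) = 1.74126
r/s = -0.7 / 1.74126 = -0.40

-0.40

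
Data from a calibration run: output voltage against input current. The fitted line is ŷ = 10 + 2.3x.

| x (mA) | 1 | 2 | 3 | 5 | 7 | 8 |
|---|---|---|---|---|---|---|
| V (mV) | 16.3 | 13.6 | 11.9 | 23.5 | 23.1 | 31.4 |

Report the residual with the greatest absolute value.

r = -5

x=1: ŷ = 10 + 2.3·1 = 12.3; r = 16.3 − 12.3 = 4
x=2: ŷ = 10 + 2.3·2 = 14.6; r = 13.6 − 14.6 = -1
x=3: ŷ = 10 + 2.3·3 = 16.9; r = 11.9 − 16.9 = -5
x=5: ŷ = 10 + 2.3·5 = 21.5; r = 23.5 − 21.5 = 2
x=7: ŷ = 10 + 2.3·7 = 26.1; r = 23.1 − 26.1 = -3
x=8: ŷ = 10 + 2.3·8 = 28.4; r = 31.4 − 28.4 = 3
Largest |r| is 5 at x = 3, residual -5.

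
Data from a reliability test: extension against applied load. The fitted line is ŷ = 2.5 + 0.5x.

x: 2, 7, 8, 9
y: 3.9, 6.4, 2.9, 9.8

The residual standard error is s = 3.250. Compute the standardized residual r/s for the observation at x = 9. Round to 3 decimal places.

ŷ = 2.5 + 0.5·9 = 7
r = 9.8 − 7 = 2.8
r/s = 2.8 / 3.250 = 0.862

0.862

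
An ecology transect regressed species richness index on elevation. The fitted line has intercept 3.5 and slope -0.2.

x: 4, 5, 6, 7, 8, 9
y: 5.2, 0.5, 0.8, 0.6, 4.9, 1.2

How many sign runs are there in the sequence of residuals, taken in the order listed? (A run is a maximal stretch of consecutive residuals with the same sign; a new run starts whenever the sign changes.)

x=4: ŷ = 3.5 − 0.2·4 = 2.7; r = 5.2 − 2.7 = 2.5
x=5: ŷ = 3.5 − 0.2·5 = 2.5; r = 0.5 − 2.5 = -2
x=6: ŷ = 3.5 − 0.2·6 = 2.3; r = 0.8 − 2.3 = -1.5
x=7: ŷ = 3.5 − 0.2·7 = 2.1; r = 0.6 − 2.1 = -1.5
x=8: ŷ = 3.5 − 0.2·8 = 1.9; r = 4.9 − 1.9 = 3
x=9: ŷ = 3.5 − 0.2·9 = 1.7; r = 1.2 − 1.7 = -0.5
Signs: + − − − + −
Runs: +×1, −×3, +×1, −×1 → 4

4 runs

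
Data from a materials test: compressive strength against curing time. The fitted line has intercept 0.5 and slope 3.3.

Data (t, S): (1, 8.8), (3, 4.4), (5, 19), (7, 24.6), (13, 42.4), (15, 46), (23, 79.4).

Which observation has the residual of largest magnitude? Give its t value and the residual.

t = 3, r = -6

t=1: ŷ = 0.5 + 3.3·1 = 3.8; r = 8.8 − 3.8 = 5
t=3: ŷ = 0.5 + 3.3·3 = 10.4; r = 4.4 − 10.4 = -6
t=5: ŷ = 0.5 + 3.3·5 = 17; r = 19 − 17 = 2
t=7: ŷ = 0.5 + 3.3·7 = 23.6; r = 24.6 − 23.6 = 1
t=13: ŷ = 0.5 + 3.3·13 = 43.4; r = 42.4 − 43.4 = -1
t=15: ŷ = 0.5 + 3.3·15 = 50; r = 46 − 50 = -4
t=23: ŷ = 0.5 + 3.3·23 = 76.4; r = 79.4 − 76.4 = 3
Largest |r| is 6 at t = 3, residual -6.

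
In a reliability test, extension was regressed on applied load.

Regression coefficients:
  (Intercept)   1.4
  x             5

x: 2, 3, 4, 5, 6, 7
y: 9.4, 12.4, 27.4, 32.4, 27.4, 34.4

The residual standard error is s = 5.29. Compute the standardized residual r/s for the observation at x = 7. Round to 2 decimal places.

ŷ = 1.4 + 5·7 = 36.4
r = 34.4 − 36.4 = -2
r/s = -2 / 5.29 = -0.38

-0.38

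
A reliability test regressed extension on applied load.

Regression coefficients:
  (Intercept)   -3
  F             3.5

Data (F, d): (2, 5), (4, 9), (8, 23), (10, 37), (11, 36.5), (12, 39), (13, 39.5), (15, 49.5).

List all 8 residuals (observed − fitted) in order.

F=2: d̂ = -3 + 3.5·2 = 4; e = 5 − 4 = 1
F=4: d̂ = -3 + 3.5·4 = 11; e = 9 − 11 = -2
F=8: d̂ = -3 + 3.5·8 = 25; e = 23 − 25 = -2
F=10: d̂ = -3 + 3.5·10 = 32; e = 37 − 32 = 5
F=11: d̂ = -3 + 3.5·11 = 35.5; e = 36.5 − 35.5 = 1
F=12: d̂ = -3 + 3.5·12 = 39; e = 39 − 39 = 0
F=13: d̂ = -3 + 3.5·13 = 42.5; e = 39.5 − 42.5 = -3
F=15: d̂ = -3 + 3.5·15 = 49.5; e = 49.5 − 49.5 = 0

1, -2, -2, 5, 1, 0, -3, 0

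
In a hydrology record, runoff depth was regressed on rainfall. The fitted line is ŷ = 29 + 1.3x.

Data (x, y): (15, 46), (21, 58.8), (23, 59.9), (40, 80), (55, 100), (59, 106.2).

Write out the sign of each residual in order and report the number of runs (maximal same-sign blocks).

4 runs

x=15: ŷ = 29 + 1.3·15 = 48.5; r = 46 − 48.5 = -2.5
x=21: ŷ = 29 + 1.3·21 = 56.3; r = 58.8 − 56.3 = 2.5
x=23: ŷ = 29 + 1.3·23 = 58.9; r = 59.9 − 58.9 = 1
x=40: ŷ = 29 + 1.3·40 = 81; r = 80 − 81 = -1
x=55: ŷ = 29 + 1.3·55 = 100.5; r = 100 − 100.5 = -0.5
x=59: ŷ = 29 + 1.3·59 = 105.7; r = 106.2 − 105.7 = 0.5
Signs: − + + − − +
Runs: −×1, +×2, −×2, +×1 → 4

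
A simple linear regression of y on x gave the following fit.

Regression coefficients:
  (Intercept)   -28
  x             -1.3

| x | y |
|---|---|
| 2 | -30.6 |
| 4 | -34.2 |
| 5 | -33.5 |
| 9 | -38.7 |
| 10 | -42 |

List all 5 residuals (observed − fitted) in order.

x=2: ŷ = -28 − 1.3·2 = -30.6; r = -30.6 − (-30.6) = 0
x=4: ŷ = -28 − 1.3·4 = -33.2; r = -34.2 − (-33.2) = -1
x=5: ŷ = -28 − 1.3·5 = -34.5; r = -33.5 − (-34.5) = 1
x=9: ŷ = -28 − 1.3·9 = -39.7; r = -38.7 − (-39.7) = 1
x=10: ŷ = -28 − 1.3·10 = -41; r = -42 − (-41) = -1

0, -1, 1, 1, -1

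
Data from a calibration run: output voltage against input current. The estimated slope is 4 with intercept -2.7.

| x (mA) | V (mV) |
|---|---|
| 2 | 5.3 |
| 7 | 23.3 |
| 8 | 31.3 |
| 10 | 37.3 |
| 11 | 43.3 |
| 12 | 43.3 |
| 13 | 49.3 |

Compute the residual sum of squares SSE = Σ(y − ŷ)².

x=2: ŷ = -2.7 + 4·2 = 5.3; r = 5.3 − 5.3 = 0
x=7: ŷ = -2.7 + 4·7 = 25.3; r = 23.3 − 25.3 = -2
x=8: ŷ = -2.7 + 4·8 = 29.3; r = 31.3 − 29.3 = 2
x=10: ŷ = -2.7 + 4·10 = 37.3; r = 37.3 − 37.3 = 0
x=11: ŷ = -2.7 + 4·11 = 41.3; r = 43.3 − 41.3 = 2
x=12: ŷ = -2.7 + 4·12 = 45.3; r = 43.3 − 45.3 = -2
x=13: ŷ = -2.7 + 4·13 = 49.3; r = 49.3 − 49.3 = 0
SSE = 0 + 4 + 4 + 0 + 4 + 4 + 0 = 16

SSE = 16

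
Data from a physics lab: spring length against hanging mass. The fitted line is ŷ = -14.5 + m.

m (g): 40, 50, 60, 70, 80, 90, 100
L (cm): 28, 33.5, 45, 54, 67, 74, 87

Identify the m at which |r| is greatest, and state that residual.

m=40: ŷ = -14.5 + 40 = 25.5; r = 28 − 25.5 = 2.5
m=50: ŷ = -14.5 + 50 = 35.5; r = 33.5 − 35.5 = -2
m=60: ŷ = -14.5 + 60 = 45.5; r = 45 − 45.5 = -0.5
m=70: ŷ = -14.5 + 70 = 55.5; r = 54 − 55.5 = -1.5
m=80: ŷ = -14.5 + 80 = 65.5; r = 67 − 65.5 = 1.5
m=90: ŷ = -14.5 + 90 = 75.5; r = 74 − 75.5 = -1.5
m=100: ŷ = -14.5 + 100 = 85.5; r = 87 − 85.5 = 1.5
Largest |r| is 2.5 at m = 40, residual 2.5.

m = 40, r = 2.5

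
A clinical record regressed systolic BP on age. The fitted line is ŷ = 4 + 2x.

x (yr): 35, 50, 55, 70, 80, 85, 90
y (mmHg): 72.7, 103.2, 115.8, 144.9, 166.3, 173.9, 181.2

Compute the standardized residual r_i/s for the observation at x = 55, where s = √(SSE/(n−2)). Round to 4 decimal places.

x=35: ŷ = 4 + 2·35 = 74; r = 72.7 − 74 = -1.3
x=50: ŷ = 4 + 2·50 = 104; r = 103.2 − 104 = -0.8
x=55: ŷ = 4 + 2·55 = 114; r = 115.8 − 114 = 1.8
x=70: ŷ = 4 + 2·70 = 144; r = 144.9 − 144 = 0.9
x=80: ŷ = 4 + 2·80 = 164; r = 166.3 − 164 = 2.3
x=85: ŷ = 4 + 2·85 = 174; r = 173.9 − 174 = -0.1
x=90: ŷ = 4 + 2·90 = 184; r = 181.2 − 184 = -2.8
SSE = 1.69 + 0.64 + 3.24 + 0.81 + 5.29 + 0.01 + 7.84 = 19.52
s = √(19.52/5) = 1.97585
r/s = 1.8 / 1.97585 = 0.9110

0.9110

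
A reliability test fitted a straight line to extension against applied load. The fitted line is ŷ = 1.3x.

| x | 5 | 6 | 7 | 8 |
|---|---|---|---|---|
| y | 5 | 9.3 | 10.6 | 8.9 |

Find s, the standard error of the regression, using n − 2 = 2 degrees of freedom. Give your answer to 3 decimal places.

s = 2.121

x=5: ŷ = 1.3·5 = 6.5; r = 5 − 6.5 = -1.5
x=6: ŷ = 1.3·6 = 7.8; r = 9.3 − 7.8 = 1.5
x=7: ŷ = 1.3·7 = 9.1; r = 10.6 − 9.1 = 1.5
x=8: ŷ = 1.3·8 = 10.4; r = 8.9 − 10.4 = -1.5
SSE = 2.25 + 2.25 + 2.25 + 2.25 = 9
s = √(9/2) = √4.5 ≈ 2.121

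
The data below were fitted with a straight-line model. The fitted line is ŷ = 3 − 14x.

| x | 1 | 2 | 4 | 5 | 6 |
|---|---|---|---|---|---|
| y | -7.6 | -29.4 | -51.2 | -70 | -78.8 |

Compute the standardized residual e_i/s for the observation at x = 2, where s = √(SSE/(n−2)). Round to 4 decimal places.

x=1: ŷ = 3 − 14·1 = -11; e = -7.6 − (-11) = 3.4
x=2: ŷ = 3 − 14·2 = -25; e = -29.4 − (-25) = -4.4
x=4: ŷ = 3 − 14·4 = -53; e = -51.2 − (-53) = 1.8
x=5: ŷ = 3 − 14·5 = -67; e = -70 − (-67) = -3
x=6: ŷ = 3 − 14·6 = -81; e = -78.8 − (-81) = 2.2
SSE = 11.56 + 19.36 + 3.24 + 9 + 4.84 = 48
s = √(48/3) = 4
e/s = -4.4 / 4 = -1.1000

-1.1000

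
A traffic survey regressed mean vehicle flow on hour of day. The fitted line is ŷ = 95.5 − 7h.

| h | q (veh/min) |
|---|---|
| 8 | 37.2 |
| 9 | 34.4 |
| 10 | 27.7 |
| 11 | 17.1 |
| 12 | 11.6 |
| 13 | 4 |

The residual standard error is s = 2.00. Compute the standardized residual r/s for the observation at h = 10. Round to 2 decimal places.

ŷ = 95.5 − 7·10 = 25.5
r = 27.7 − 25.5 = 2.2
r/s = 2.2 / 2.00 = 1.10

1.10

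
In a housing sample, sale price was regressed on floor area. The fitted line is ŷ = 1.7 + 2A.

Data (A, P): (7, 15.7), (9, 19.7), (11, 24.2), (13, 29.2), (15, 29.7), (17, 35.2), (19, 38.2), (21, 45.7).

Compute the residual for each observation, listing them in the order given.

A=7: ŷ = 1.7 + 2·7 = 15.7; r = 15.7 − 15.7 = 0
A=9: ŷ = 1.7 + 2·9 = 19.7; r = 19.7 − 19.7 = 0
A=11: ŷ = 1.7 + 2·11 = 23.7; r = 24.2 − 23.7 = 0.5
A=13: ŷ = 1.7 + 2·13 = 27.7; r = 29.2 − 27.7 = 1.5
A=15: ŷ = 1.7 + 2·15 = 31.7; r = 29.7 − 31.7 = -2
A=17: ŷ = 1.7 + 2·17 = 35.7; r = 35.2 − 35.7 = -0.5
A=19: ŷ = 1.7 + 2·19 = 39.7; r = 38.2 − 39.7 = -1.5
A=21: ŷ = 1.7 + 2·21 = 43.7; r = 45.7 − 43.7 = 2

0, 0, 0.5, 1.5, -2, -0.5, -1.5, 2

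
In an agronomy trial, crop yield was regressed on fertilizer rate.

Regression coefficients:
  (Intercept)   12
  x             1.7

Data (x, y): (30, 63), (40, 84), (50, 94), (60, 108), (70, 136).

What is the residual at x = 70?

ŷ = 12 + 1.7·70 = 131
r = 136 − 131 = 5

r = 5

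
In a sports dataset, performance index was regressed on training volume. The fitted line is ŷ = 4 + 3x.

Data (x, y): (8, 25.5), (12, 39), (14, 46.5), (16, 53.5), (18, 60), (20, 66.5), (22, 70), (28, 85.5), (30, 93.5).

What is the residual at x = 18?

ŷ = 4 + 3·18 = 58
e = 60 − 58 = 2

e = 2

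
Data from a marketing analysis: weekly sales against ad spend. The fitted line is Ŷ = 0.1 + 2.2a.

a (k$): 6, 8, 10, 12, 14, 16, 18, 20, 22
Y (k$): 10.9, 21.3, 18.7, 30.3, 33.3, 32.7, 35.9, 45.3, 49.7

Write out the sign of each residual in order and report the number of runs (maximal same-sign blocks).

a=6: Ŷ = 0.1 + 2.2·6 = 13.3; r = 10.9 − 13.3 = -2.4
a=8: Ŷ = 0.1 + 2.2·8 = 17.7; r = 21.3 − 17.7 = 3.6
a=10: Ŷ = 0.1 + 2.2·10 = 22.1; r = 18.7 − 22.1 = -3.4
a=12: Ŷ = 0.1 + 2.2·12 = 26.5; r = 30.3 − 26.5 = 3.8
a=14: Ŷ = 0.1 + 2.2·14 = 30.9; r = 33.3 − 30.9 = 2.4
a=16: Ŷ = 0.1 + 2.2·16 = 35.3; r = 32.7 − 35.3 = -2.6
a=18: Ŷ = 0.1 + 2.2·18 = 39.7; r = 35.9 − 39.7 = -3.8
a=20: Ŷ = 0.1 + 2.2·20 = 44.1; r = 45.3 − 44.1 = 1.2
a=22: Ŷ = 0.1 + 2.2·22 = 48.5; r = 49.7 − 48.5 = 1.2
Signs: − + − + + − − + +
Runs: −×1, +×1, −×1, +×2, −×2, +×2 → 6

6 runs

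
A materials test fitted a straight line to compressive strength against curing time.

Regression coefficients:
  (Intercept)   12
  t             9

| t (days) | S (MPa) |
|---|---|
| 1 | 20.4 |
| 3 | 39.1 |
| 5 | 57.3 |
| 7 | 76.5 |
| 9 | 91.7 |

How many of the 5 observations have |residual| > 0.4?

3

t=1: ŷ = 12 + 9·1 = 21; r = 20.4 − 21 = -0.6
t=3: ŷ = 12 + 9·3 = 39; r = 39.1 − 39 = 0.1
t=5: ŷ = 12 + 9·5 = 57; r = 57.3 − 57 = 0.3
t=7: ŷ = 12 + 9·7 = 75; r = 76.5 − 75 = 1.5
t=9: ŷ = 12 + 9·9 = 93; r = 91.7 − 93 = -1.3
|r| > 0.4: t=1 (|r|=0.6), t=7 (|r|=1.5), t=9 (|r|=1.3) → 3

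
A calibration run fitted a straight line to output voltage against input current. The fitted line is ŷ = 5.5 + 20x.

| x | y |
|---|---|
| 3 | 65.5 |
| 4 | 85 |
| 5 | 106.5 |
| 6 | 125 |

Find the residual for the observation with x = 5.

r = 1

ŷ = 5.5 + 20·5 = 105.5
r = 106.5 − 105.5 = 1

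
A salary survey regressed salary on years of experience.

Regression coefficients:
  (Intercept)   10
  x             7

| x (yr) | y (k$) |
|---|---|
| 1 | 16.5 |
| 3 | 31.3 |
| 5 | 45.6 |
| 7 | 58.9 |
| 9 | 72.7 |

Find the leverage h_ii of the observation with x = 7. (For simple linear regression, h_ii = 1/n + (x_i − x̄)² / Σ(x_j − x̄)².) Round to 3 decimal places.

x̄ = (1 + 3 + 5 + 7 + 9)/5 = 5
Σ(x − x̄)² = 16 + 4 + 0 + 4 + 16 = 40
h = 1/5 + (2)²/40 = 0.2 + 0.1 = 0.300

h = 0.300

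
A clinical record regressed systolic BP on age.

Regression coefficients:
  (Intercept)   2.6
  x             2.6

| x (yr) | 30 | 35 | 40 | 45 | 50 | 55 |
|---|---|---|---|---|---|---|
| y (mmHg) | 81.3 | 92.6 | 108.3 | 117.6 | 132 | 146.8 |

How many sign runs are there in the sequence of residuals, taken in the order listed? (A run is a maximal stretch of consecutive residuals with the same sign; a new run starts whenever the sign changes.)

x=30: ŷ = 2.6 + 2.6·30 = 80.6; e = 81.3 − 80.6 = 0.7
x=35: ŷ = 2.6 + 2.6·35 = 93.6; e = 92.6 − 93.6 = -1
x=40: ŷ = 2.6 + 2.6·40 = 106.6; e = 108.3 − 106.6 = 1.7
x=45: ŷ = 2.6 + 2.6·45 = 119.6; e = 117.6 − 119.6 = -2
x=50: ŷ = 2.6 + 2.6·50 = 132.6; e = 132 − 132.6 = -0.6
x=55: ŷ = 2.6 + 2.6·55 = 145.6; e = 146.8 − 145.6 = 1.2
Signs: + − + − − +
Runs: +×1, −×1, +×1, −×2, +×1 → 5

5 runs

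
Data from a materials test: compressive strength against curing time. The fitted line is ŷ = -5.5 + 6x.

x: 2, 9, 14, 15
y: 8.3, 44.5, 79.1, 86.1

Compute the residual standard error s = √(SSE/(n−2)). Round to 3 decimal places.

x=2: ŷ = -5.5 + 6·2 = 6.5; r = 8.3 − 6.5 = 1.8
x=9: ŷ = -5.5 + 6·9 = 48.5; r = 44.5 − 48.5 = -4
x=14: ŷ = -5.5 + 6·14 = 78.5; r = 79.1 − 78.5 = 0.6
x=15: ŷ = -5.5 + 6·15 = 84.5; r = 86.1 − 84.5 = 1.6
SSE = 3.24 + 16 + 0.36 + 2.56 = 22.16
s = √(22.16/2) = √11.08 ≈ 3.329

s = 3.329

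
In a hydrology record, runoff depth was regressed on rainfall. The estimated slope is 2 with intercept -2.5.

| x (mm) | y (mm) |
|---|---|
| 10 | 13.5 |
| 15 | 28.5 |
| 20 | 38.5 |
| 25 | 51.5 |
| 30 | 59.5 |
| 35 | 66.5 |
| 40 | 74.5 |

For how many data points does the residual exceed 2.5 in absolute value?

3

x=10: ŷ = -2.5 + 2·10 = 17.5; e = 13.5 − 17.5 = -4
x=15: ŷ = -2.5 + 2·15 = 27.5; e = 28.5 − 27.5 = 1
x=20: ŷ = -2.5 + 2·20 = 37.5; e = 38.5 − 37.5 = 1
x=25: ŷ = -2.5 + 2·25 = 47.5; e = 51.5 − 47.5 = 4
x=30: ŷ = -2.5 + 2·30 = 57.5; e = 59.5 − 57.5 = 2
x=35: ŷ = -2.5 + 2·35 = 67.5; e = 66.5 − 67.5 = -1
x=40: ŷ = -2.5 + 2·40 = 77.5; e = 74.5 − 77.5 = -3
|e| > 2.5: x=10 (|e|=4), x=25 (|e|=4), x=40 (|e|=3) → 3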